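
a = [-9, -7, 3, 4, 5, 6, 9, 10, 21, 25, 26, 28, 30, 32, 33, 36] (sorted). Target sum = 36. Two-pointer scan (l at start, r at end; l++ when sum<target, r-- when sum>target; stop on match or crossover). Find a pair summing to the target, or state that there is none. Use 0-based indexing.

(3, 33)

l=0 r=15: -9+36=27 <36, l++
l=1 r=15: -7+36=29 <36, l++
l=2 r=15: 3+36=39 >36, r--
l=2 r=14: 3+33=36, found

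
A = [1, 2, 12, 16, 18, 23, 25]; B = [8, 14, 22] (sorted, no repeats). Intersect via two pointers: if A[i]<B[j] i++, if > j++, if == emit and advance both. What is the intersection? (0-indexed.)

i=0 j=0: 1<8, i++
i=1 j=0: 2<8, i++
i=2 j=0: 12>8, j++
i=2 j=1: 12<14, i++
i=3 j=1: 16>14, j++
i=3 j=2: 16<22, i++
i=4 j=2: 18<22, i++
i=5 j=2: 23>22, j++

intersection = []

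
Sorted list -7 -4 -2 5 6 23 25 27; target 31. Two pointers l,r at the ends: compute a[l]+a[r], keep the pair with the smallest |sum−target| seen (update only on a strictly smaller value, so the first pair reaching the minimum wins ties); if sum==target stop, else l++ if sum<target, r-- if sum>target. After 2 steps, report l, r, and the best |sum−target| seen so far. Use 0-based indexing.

[0,7] -7+27=20 d=11 * → l++
[1,7] -4+27=23 d=8 * → l++

l=2, r=7, best |Δ|=8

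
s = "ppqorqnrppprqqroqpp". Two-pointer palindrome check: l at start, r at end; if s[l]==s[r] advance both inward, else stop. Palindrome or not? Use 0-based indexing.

[0,18] 'p'=='p' → l++,r--
[1,17] 'p'=='p' → l++,r--
[2,16] 'q'=='q' → l++,r--
[3,15] 'o'=='o' → l++,r--
[4,14] 'r'=='r' → l++,r--
[5,13] 'q'=='q' → l++,r--
[6,12] 'n'!='q' → stop

not a palindrome (mismatch at 6,12)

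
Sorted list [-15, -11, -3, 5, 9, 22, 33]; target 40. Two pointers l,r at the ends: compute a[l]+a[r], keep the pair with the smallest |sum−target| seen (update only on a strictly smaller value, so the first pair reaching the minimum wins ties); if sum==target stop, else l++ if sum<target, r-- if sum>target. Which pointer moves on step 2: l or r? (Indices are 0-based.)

l=0 r=6: -15+33=18 d=22 *, l++
l=1 r=6: -11+33=22 d=18 *, l++

l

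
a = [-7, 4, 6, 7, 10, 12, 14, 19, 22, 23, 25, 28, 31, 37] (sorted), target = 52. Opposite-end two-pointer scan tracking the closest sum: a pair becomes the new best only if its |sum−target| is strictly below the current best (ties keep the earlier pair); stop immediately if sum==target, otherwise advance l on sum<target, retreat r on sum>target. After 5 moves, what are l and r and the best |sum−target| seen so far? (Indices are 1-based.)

[1,14] -7+37=30 d=22 * → l++
[2,14] 4+37=41 d=11 * → l++
[3,14] 6+37=43 d=9 * → l++
[4,14] 7+37=44 d=8 * → l++
[5,14] 10+37=47 d=5 * → l++

l=6, r=14, best |Δ|=5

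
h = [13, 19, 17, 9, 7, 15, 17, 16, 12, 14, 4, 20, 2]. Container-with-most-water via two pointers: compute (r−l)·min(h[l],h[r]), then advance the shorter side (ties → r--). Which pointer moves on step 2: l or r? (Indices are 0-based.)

l=0 r=12: min(13,2)*12=24 best=24 *, r--
l=0 r=11: min(13,20)*11=143 best=143 *, l++

l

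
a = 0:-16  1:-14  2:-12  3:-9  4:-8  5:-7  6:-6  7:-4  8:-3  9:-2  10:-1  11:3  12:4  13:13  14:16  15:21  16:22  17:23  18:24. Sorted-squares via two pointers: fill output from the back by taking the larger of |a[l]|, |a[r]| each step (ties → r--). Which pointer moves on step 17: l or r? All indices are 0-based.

[0,18] |-16|<=|24| out[18]=576 → r--
[0,17] |-16|<=|23| out[17]=529 → r--
[0,16] |-16|<=|22| out[16]=484 → r--
[0,15] |-16|<=|21| out[15]=441 → r--
[0,14] |-16|<=|16| out[14]=256 → r--
[0,13] |-16|>|13| out[13]=256 → l++
[1,13] |-14|>|13| out[12]=196 → l++
[2,13] |-12|<=|13| out[11]=169 → r--
[2,12] |-12|>|4| out[10]=144 → l++
[3,12] |-9|>|4| out[9]=81 → l++
[4,12] |-8|>|4| out[8]=64 → l++
[5,12] |-7|>|4| out[7]=49 → l++
[6,12] |-6|>|4| out[6]=36 → l++
[7,12] |-4|<=|4| out[5]=16 → r--
[7,11] |-4|>|3| out[4]=16 → l++
[8,11] |-3|<=|3| out[3]=9 → r--
[8,10] |-3|>|-1| out[2]=9 → l++

l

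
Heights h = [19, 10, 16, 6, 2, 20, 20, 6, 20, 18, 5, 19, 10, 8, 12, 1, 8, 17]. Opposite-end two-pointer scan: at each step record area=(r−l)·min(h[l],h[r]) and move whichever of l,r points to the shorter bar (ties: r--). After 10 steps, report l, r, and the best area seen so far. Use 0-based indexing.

l=0 r=17: min(19,17)*17=289 best=289 *, r--
l=0 r=16: min(19,8)*16=128 best=289, r--
l=0 r=15: min(19,1)*15=15 best=289, r--
l=0 r=14: min(19,12)*14=168 best=289, r--
l=0 r=13: min(19,8)*13=104 best=289, r--
l=0 r=12: min(19,10)*12=120 best=289, r--
l=0 r=11: min(19,19)*11=209 best=289, r--
l=0 r=10: min(19,5)*10=50 best=289, r--
l=0 r=9: min(19,18)*9=162 best=289, r--
l=0 r=8: min(19,20)*8=152 best=289, l++

l=1, r=8, best area=289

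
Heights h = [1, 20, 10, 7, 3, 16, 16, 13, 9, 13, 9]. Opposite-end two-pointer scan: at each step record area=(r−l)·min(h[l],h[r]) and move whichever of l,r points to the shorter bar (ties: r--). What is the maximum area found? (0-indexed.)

max area = 104

[0,10] min(1,9)*10=10 best=10 * → l++
[1,10] min(20,9)*9=81 best=81 * → r--
[1,9] min(20,13)*8=104 best=104 * → r--
[1,8] min(20,9)*7=63 best=104 → r--
[1,7] min(20,13)*6=78 best=104 → r--
[1,6] min(20,16)*5=80 best=104 → r--
[1,5] min(20,16)*4=64 best=104 → r--
[1,4] min(20,3)*3=9 best=104 → r--
[1,3] min(20,7)*2=14 best=104 → r--
[1,2] min(20,10)*1=10 best=104 → r--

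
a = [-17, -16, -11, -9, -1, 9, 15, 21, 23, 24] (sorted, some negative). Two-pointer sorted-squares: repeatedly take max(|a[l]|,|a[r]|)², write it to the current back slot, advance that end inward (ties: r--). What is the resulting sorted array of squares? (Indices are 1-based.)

l=1 r=10: |-17|<=|24| out[10]=576, r--
l=1 r=9: |-17|<=|23| out[9]=529, r--
l=1 r=8: |-17|<=|21| out[8]=441, r--
l=1 r=7: |-17|>|15| out[7]=289, l++
l=2 r=7: |-16|>|15| out[6]=256, l++
l=3 r=7: |-11|<=|15| out[5]=225, r--
l=3 r=6: |-11|>|9| out[4]=121, l++
l=4 r=6: |-9|<=|9| out[3]=81, r--
l=4 r=5: |-9|>|-1| out[2]=81, l++
l=5 r=5: |-1|<=|-1| out[1]=1, r--

[1, 81, 81, 121, 225, 256, 289, 441, 529, 576]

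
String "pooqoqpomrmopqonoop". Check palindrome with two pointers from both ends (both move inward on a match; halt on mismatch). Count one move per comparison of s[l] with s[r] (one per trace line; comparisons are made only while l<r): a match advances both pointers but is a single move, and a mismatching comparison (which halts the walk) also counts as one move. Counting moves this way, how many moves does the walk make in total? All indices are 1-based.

4 moves

[1,19] 'p'=='p' → l++,r--
[2,18] 'o'=='o' → l++,r--
[3,17] 'o'=='o' → l++,r--
[4,16] 'q'!='n' → stop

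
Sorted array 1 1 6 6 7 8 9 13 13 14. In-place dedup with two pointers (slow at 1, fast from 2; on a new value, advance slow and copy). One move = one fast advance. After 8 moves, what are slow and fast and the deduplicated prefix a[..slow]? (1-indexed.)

(s=1,f=2) a[fast]=1=a[slow] dup → fast++
(s=1,f=3) a[fast]=6≠a[slow]=1 write a[2]=6 → slow++,fast++
(s=2,f=4) a[fast]=6=a[slow] dup → fast++
(s=2,f=5) a[fast]=7≠a[slow]=6 write a[3]=7 → slow++,fast++
(s=3,f=6) a[fast]=8≠a[slow]=7 write a[4]=8 → slow++,fast++
(s=4,f=7) a[fast]=9≠a[slow]=8 write a[5]=9 → slow++,fast++
(s=5,f=8) a[fast]=13≠a[slow]=9 write a[6]=13 → slow++,fast++
(s=6,f=9) a[fast]=13=a[slow] dup → fast++

slow=6, fast=10, prefix=[1, 6, 7, 8, 9, 13]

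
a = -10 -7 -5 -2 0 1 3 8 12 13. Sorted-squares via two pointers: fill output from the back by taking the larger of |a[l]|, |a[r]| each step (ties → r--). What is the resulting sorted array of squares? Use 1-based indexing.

[1,10] |-10|<=|13| out[10]=169 → r--
[1,9] |-10|<=|12| out[9]=144 → r--
[1,8] |-10|>|8| out[8]=100 → l++
[2,8] |-7|<=|8| out[7]=64 → r--
[2,7] |-7|>|3| out[6]=49 → l++
[3,7] |-5|>|3| out[5]=25 → l++
[4,7] |-2|<=|3| out[4]=9 → r--
[4,6] |-2|>|1| out[3]=4 → l++
[5,6] |0|<=|1| out[2]=1 → r--
[5,5] |0|<=|0| out[1]=0 → r--

[0, 1, 4, 9, 25, 49, 64, 100, 144, 169]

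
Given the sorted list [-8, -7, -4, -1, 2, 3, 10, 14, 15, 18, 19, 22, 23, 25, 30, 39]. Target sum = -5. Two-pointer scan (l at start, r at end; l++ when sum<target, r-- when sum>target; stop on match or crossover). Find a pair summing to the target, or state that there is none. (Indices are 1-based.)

(-8, 3)

l=1 r=16: -8+39=31 >-5, r--
l=1 r=15: -8+30=22 >-5, r--
l=1 r=14: -8+25=17 >-5, r--
l=1 r=13: -8+23=15 >-5, r--
l=1 r=12: -8+22=14 >-5, r--
l=1 r=11: -8+19=11 >-5, r--
l=1 r=10: -8+18=10 >-5, r--
l=1 r=9: -8+15=7 >-5, r--
l=1 r=8: -8+14=6 >-5, r--
l=1 r=7: -8+10=2 >-5, r--
l=1 r=6: -8+3=-5, found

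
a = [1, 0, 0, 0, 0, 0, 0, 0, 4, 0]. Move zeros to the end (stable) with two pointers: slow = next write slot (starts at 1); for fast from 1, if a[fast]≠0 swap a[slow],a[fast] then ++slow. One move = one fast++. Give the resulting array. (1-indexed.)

[1, 4, 0, 0, 0, 0, 0, 0, 0, 0]

slow=1 fast=1: a[fast]=1≠0 swap→a[1]=1, slow++,fast++
slow=2 fast=2: a[fast]=0, fast++
slow=2 fast=3: a[fast]=0, fast++
slow=2 fast=4: a[fast]=0, fast++
slow=2 fast=5: a[fast]=0, fast++
slow=2 fast=6: a[fast]=0, fast++
slow=2 fast=7: a[fast]=0, fast++
slow=2 fast=8: a[fast]=0, fast++
slow=2 fast=9: a[fast]=4≠0 swap→a[2]=4, slow++,fast++
slow=3 fast=10: a[fast]=0, fast++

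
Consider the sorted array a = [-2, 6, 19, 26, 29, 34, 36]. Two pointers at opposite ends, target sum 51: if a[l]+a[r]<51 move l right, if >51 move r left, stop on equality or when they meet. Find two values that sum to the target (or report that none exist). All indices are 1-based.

no pair

l=1 r=7: -2+36=34 <51, l++
l=2 r=7: 6+36=42 <51, l++
l=3 r=7: 19+36=55 >51, r--
l=3 r=6: 19+34=53 >51, r--
l=3 r=5: 19+29=48 <51, l++
l=4 r=5: 26+29=55 >51, r--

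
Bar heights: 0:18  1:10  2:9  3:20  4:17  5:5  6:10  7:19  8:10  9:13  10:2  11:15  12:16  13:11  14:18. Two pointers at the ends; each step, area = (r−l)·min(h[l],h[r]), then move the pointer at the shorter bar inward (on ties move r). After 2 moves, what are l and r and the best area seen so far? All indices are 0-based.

l=0, r=12, best area=252

[0,14] min(18,18)*14=252 best=252 * → r--
[0,13] min(18,11)*13=143 best=252 → r--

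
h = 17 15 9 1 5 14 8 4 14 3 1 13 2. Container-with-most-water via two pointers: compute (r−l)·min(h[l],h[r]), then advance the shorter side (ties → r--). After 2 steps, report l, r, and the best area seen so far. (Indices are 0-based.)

l=0, r=10, best area=143

[0,12] min(17,2)*12=24 best=24 * → r--
[0,11] min(17,13)*11=143 best=143 * → r--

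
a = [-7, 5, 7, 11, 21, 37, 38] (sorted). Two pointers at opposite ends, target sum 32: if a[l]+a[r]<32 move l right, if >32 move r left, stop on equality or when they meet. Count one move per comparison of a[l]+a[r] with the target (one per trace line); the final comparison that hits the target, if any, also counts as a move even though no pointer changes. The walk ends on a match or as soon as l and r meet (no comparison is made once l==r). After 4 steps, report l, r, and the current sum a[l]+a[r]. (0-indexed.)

l=2, r=4, sum=28

[0,6] -7+38=31 <32 → l++
[1,6] 5+38=43 >32 → r--
[1,5] 5+37=42 >32 → r--
[1,4] 5+21=26 <32 → l++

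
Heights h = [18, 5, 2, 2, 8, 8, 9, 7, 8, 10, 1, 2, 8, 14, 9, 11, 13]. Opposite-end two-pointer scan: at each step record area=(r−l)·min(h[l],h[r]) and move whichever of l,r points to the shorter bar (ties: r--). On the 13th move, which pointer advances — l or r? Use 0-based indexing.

l=0 r=16: min(18,13)*16=208 best=208 *, r--
l=0 r=15: min(18,11)*15=165 best=208, r--
l=0 r=14: min(18,9)*14=126 best=208, r--
l=0 r=13: min(18,14)*13=182 best=208, r--
l=0 r=12: min(18,8)*12=96 best=208, r--
l=0 r=11: min(18,2)*11=22 best=208, r--
l=0 r=10: min(18,1)*10=10 best=208, r--
l=0 r=9: min(18,10)*9=90 best=208, r--
l=0 r=8: min(18,8)*8=64 best=208, r--
l=0 r=7: min(18,7)*7=49 best=208, r--
l=0 r=6: min(18,9)*6=54 best=208, r--
l=0 r=5: min(18,8)*5=40 best=208, r--
l=0 r=4: min(18,8)*4=32 best=208, r--

r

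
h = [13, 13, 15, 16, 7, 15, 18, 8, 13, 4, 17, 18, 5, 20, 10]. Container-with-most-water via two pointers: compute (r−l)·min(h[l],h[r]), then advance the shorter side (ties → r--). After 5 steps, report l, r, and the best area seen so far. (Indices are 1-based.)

l=5, r=14, best area=169

[1,15] min(13,10)*14=140 best=140 * → r--
[1,14] min(13,20)*13=169 best=169 * → l++
[2,14] min(13,20)*12=156 best=169 → l++
[3,14] min(15,20)*11=165 best=169 → l++
[4,14] min(16,20)*10=160 best=169 → l++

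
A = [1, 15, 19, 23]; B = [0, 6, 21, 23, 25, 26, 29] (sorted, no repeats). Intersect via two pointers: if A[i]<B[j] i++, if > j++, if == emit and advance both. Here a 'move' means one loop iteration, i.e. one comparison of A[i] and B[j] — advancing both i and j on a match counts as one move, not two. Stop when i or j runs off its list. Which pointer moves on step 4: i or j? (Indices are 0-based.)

i

i=0 j=0: 1>0, j++
i=0 j=1: 1<6, i++
i=1 j=1: 15>6, j++
i=1 j=2: 15<21, i++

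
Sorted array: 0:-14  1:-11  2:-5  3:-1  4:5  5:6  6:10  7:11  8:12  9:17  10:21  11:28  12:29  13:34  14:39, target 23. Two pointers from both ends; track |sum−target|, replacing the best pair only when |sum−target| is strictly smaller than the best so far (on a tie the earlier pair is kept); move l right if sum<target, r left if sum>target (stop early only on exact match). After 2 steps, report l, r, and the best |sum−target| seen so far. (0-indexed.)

[0,14] -14+39=25 d=2 * → r--
[0,13] -14+34=20 d=3 → l++

l=1, r=13, best |Δ|=2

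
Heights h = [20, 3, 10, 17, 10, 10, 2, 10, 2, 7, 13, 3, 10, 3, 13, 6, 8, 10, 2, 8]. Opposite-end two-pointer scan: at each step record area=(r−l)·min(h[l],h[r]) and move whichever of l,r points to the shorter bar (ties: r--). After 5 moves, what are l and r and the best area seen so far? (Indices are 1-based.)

l=1, r=15, best area=170

l=1 r=20: min(20,8)*19=152 best=152 *, r--
l=1 r=19: min(20,2)*18=36 best=152, r--
l=1 r=18: min(20,10)*17=170 best=170 *, r--
l=1 r=17: min(20,8)*16=128 best=170, r--
l=1 r=16: min(20,6)*15=90 best=170, r--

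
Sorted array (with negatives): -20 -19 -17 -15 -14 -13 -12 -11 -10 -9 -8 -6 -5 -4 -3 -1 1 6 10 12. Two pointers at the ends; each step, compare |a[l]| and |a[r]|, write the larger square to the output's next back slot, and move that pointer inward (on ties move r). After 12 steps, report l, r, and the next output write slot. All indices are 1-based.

l=11, r=18, next write slot=8

l=1 r=20: |-20|>|12| out[20]=400, l++
l=2 r=20: |-19|>|12| out[19]=361, l++
l=3 r=20: |-17|>|12| out[18]=289, l++
l=4 r=20: |-15|>|12| out[17]=225, l++
l=5 r=20: |-14|>|12| out[16]=196, l++
l=6 r=20: |-13|>|12| out[15]=169, l++
l=7 r=20: |-12|<=|12| out[14]=144, r--
l=7 r=19: |-12|>|10| out[13]=144, l++
l=8 r=19: |-11|>|10| out[12]=121, l++
l=9 r=19: |-10|<=|10| out[11]=100, r--
l=9 r=18: |-10|>|6| out[10]=100, l++
l=10 r=18: |-9|>|6| out[9]=81, l++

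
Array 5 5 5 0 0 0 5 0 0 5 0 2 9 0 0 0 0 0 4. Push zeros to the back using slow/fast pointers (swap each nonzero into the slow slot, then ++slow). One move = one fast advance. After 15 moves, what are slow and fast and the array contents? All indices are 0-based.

(s=0,f=0) a[fast]=5≠0 swap→a[0]=5 → slow++,fast++
(s=1,f=1) a[fast]=5≠0 swap→a[1]=5 → slow++,fast++
(s=2,f=2) a[fast]=5≠0 swap→a[2]=5 → slow++,fast++
(s=3,f=3) a[fast]=0 → fast++
(s=3,f=4) a[fast]=0 → fast++
(s=3,f=5) a[fast]=0 → fast++
(s=3,f=6) a[fast]=5≠0 swap→a[3]=5 → slow++,fast++
(s=4,f=7) a[fast]=0 → fast++
(s=4,f=8) a[fast]=0 → fast++
(s=4,f=9) a[fast]=5≠0 swap→a[4]=5 → slow++,fast++
(s=5,f=10) a[fast]=0 → fast++
(s=5,f=11) a[fast]=2≠0 swap→a[5]=2 → slow++,fast++
(s=6,f=12) a[fast]=9≠0 swap→a[6]=9 → slow++,fast++
(s=7,f=13) a[fast]=0 → fast++
(s=7,f=14) a[fast]=0 → fast++

slow=7, fast=15, a=[5, 5, 5, 5, 5, 2, 9, 0, 0, 0, 0, 0, 0, 0, 0, 0, 0, 0, 4]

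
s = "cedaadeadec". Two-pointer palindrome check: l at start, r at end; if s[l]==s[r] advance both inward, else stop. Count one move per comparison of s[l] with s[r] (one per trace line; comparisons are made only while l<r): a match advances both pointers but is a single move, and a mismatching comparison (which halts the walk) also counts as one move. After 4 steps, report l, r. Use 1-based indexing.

l=5, r=7

l=1 r=11: 'c'=='c', l++,r--
l=2 r=10: 'e'=='e', l++,r--
l=3 r=9: 'd'=='d', l++,r--
l=4 r=8: 'a'=='a', l++,r--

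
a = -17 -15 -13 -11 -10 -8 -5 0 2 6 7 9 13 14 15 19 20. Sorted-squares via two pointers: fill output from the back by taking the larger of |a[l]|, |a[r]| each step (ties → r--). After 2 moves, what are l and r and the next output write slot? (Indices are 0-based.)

l=0 r=16: |-17|<=|20| out[16]=400, r--
l=0 r=15: |-17|<=|19| out[15]=361, r--

l=0, r=14, next write slot=14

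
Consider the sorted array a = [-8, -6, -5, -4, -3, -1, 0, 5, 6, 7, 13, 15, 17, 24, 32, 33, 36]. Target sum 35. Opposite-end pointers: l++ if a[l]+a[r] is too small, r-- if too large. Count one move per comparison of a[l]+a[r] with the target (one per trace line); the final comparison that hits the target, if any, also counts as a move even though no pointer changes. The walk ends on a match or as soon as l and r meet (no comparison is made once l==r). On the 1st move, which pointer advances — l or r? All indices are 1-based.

l

[1,17] -8+36=28 <35 → l++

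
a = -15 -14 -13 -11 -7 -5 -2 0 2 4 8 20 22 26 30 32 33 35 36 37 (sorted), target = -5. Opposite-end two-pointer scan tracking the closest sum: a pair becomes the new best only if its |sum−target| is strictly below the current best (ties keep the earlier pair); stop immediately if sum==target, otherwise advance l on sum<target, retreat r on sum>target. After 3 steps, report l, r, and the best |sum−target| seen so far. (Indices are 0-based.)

[0,19] -15+37=22 d=27 * → r--
[0,18] -15+36=21 d=26 * → r--
[0,17] -15+35=20 d=25 * → r--

l=0, r=16, best |Δ|=25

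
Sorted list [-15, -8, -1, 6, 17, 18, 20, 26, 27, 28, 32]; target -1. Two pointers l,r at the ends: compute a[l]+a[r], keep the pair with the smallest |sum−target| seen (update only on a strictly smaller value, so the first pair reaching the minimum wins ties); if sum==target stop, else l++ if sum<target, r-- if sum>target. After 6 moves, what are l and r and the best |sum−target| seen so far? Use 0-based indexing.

[0,10] -15+32=17 d=18 * → r--
[0,9] -15+28=13 d=14 * → r--
[0,8] -15+27=12 d=13 * → r--
[0,7] -15+26=11 d=12 * → r--
[0,6] -15+20=5 d=6 * → r--
[0,5] -15+18=3 d=4 * → r--

l=0, r=4, best |Δ|=4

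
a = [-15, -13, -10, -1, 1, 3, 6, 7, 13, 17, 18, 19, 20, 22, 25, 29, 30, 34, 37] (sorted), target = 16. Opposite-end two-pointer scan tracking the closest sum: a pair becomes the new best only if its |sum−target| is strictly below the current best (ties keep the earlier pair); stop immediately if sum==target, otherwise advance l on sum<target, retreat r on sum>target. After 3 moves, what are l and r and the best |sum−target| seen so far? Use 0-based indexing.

l=0 r=18: -15+37=22 d=6 *, r--
l=0 r=17: -15+34=19 d=3 *, r--
l=0 r=16: -15+30=15 d=1 *, l++

l=1, r=16, best |Δ|=1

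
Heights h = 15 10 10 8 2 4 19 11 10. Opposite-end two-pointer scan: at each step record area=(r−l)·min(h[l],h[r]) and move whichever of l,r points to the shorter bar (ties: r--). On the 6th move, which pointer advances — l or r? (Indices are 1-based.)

l

l=1 r=9: min(15,10)*8=80 best=80 *, r--
l=1 r=8: min(15,11)*7=77 best=80, r--
l=1 r=7: min(15,19)*6=90 best=90 *, l++
l=2 r=7: min(10,19)*5=50 best=90, l++
l=3 r=7: min(10,19)*4=40 best=90, l++
l=4 r=7: min(8,19)*3=24 best=90, l++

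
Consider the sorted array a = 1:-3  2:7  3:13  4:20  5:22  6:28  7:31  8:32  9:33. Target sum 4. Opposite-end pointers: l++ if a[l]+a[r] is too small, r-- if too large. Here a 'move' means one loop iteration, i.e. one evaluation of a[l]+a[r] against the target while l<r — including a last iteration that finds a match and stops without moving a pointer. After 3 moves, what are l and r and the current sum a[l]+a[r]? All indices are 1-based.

l=1, r=6, sum=25

[1,9] -3+33=30 >4 → r--
[1,8] -3+32=29 >4 → r--
[1,7] -3+31=28 >4 → r--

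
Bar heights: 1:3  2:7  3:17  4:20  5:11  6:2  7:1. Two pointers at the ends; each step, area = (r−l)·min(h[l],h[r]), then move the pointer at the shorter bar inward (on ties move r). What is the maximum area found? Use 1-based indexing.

max area = 22

[1,7] min(3,1)*6=6 best=6 * → r--
[1,6] min(3,2)*5=10 best=10 * → r--
[1,5] min(3,11)*4=12 best=12 * → l++
[2,5] min(7,11)*3=21 best=21 * → l++
[3,5] min(17,11)*2=22 best=22 * → r--
[3,4] min(17,20)*1=17 best=22 → l++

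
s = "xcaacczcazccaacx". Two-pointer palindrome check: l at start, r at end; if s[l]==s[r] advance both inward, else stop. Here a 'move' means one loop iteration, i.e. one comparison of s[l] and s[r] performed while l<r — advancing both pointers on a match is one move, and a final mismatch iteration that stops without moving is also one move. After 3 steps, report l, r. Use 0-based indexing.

l=3, r=12

[0,15] 'x'=='x' → l++,r--
[1,14] 'c'=='c' → l++,r--
[2,13] 'a'=='a' → l++,r--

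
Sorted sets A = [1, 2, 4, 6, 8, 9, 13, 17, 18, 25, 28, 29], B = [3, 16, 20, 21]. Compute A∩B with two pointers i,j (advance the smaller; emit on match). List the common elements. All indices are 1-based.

[i=1,j=1] 1<3 → i++
[i=2,j=1] 2<3 → i++
[i=3,j=1] 4>3 → j++
[i=3,j=2] 4<16 → i++
[i=4,j=2] 6<16 → i++
[i=5,j=2] 8<16 → i++
[i=6,j=2] 9<16 → i++
[i=7,j=2] 13<16 → i++
[i=8,j=2] 17>16 → j++
[i=8,j=3] 17<20 → i++
[i=9,j=3] 18<20 → i++
[i=10,j=3] 25>20 → j++
[i=10,j=4] 25>21 → j++

intersection = []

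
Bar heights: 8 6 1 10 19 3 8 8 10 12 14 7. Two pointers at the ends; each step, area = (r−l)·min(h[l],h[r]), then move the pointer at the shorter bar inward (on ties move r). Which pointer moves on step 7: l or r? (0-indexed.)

r

l=0 r=11: min(8,7)*11=77 best=77 *, r--
l=0 r=10: min(8,14)*10=80 best=80 *, l++
l=1 r=10: min(6,14)*9=54 best=80, l++
l=2 r=10: min(1,14)*8=8 best=80, l++
l=3 r=10: min(10,14)*7=70 best=80, l++
l=4 r=10: min(19,14)*6=84 best=84 *, r--
l=4 r=9: min(19,12)*5=60 best=84, r--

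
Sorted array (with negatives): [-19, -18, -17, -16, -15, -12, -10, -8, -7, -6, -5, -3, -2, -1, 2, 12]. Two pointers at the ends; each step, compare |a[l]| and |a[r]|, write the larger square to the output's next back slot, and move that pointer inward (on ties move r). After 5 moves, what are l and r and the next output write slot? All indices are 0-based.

l=0 r=15: |-19|>|12| out[15]=361, l++
l=1 r=15: |-18|>|12| out[14]=324, l++
l=2 r=15: |-17|>|12| out[13]=289, l++
l=3 r=15: |-16|>|12| out[12]=256, l++
l=4 r=15: |-15|>|12| out[11]=225, l++

l=5, r=15, next write slot=10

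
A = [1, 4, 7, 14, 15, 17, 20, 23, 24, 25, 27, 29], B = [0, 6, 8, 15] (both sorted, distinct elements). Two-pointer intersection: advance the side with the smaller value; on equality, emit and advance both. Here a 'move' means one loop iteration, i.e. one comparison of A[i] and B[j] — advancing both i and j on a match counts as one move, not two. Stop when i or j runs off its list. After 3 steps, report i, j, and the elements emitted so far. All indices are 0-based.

i=0 j=0: 1>0, j++
i=0 j=1: 1<6, i++
i=1 j=1: 4<6, i++

i=2, j=1, emitted=[]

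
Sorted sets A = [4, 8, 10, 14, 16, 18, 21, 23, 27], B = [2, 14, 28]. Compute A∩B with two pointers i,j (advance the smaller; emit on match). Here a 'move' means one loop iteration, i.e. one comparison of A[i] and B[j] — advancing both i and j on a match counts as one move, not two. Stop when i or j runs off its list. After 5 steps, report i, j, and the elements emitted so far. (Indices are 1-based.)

i=5, j=3, emitted=[14]

[i=1,j=1] 4>2 → j++
[i=1,j=2] 4<14 → i++
[i=2,j=2] 8<14 → i++
[i=3,j=2] 10<14 → i++
[i=4,j=2] 14==14 emit → i++,j++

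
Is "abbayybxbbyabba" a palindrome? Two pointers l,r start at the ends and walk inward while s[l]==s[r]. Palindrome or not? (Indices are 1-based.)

not a palindrome (mismatch at 6,10)

l=1 r=15: 'a'=='a', l++,r--
l=2 r=14: 'b'=='b', l++,r--
l=3 r=13: 'b'=='b', l++,r--
l=4 r=12: 'a'=='a', l++,r--
l=5 r=11: 'y'=='y', l++,r--
l=6 r=10: 'y'!='b', stop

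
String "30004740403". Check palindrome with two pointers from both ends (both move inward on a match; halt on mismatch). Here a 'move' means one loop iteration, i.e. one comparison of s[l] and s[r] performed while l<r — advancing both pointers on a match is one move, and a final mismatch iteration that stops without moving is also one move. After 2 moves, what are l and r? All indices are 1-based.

l=1 r=11: '3'=='3', l++,r--
l=2 r=10: '0'=='0', l++,r--

l=3, r=9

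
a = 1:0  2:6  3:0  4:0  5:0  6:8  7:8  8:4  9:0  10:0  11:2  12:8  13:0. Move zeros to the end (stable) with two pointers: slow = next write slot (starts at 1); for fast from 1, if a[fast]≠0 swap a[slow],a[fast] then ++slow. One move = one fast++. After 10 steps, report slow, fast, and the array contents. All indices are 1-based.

slow=1 fast=1: a[fast]=0, fast++
slow=1 fast=2: a[fast]=6≠0 swap→a[1]=6, slow++,fast++
slow=2 fast=3: a[fast]=0, fast++
slow=2 fast=4: a[fast]=0, fast++
slow=2 fast=5: a[fast]=0, fast++
slow=2 fast=6: a[fast]=8≠0 swap→a[2]=8, slow++,fast++
slow=3 fast=7: a[fast]=8≠0 swap→a[3]=8, slow++,fast++
slow=4 fast=8: a[fast]=4≠0 swap→a[4]=4, slow++,fast++
slow=5 fast=9: a[fast]=0, fast++
slow=5 fast=10: a[fast]=0, fast++

slow=5, fast=11, a=[6, 8, 8, 4, 0, 0, 0, 0, 0, 0, 2, 8, 0]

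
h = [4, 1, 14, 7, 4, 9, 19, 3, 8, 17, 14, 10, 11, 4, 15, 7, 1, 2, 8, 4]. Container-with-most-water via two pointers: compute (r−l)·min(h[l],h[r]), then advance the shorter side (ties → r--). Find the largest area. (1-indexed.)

l=1 r=20: min(4,4)*19=76 best=76 *, r--
l=1 r=19: min(4,8)*18=72 best=76, l++
l=2 r=19: min(1,8)*17=17 best=76, l++
l=3 r=19: min(14,8)*16=128 best=128 *, r--
l=3 r=18: min(14,2)*15=30 best=128, r--
l=3 r=17: min(14,1)*14=14 best=128, r--
l=3 r=16: min(14,7)*13=91 best=128, r--
l=3 r=15: min(14,15)*12=168 best=168 *, l++
l=4 r=15: min(7,15)*11=77 best=168, l++
l=5 r=15: min(4,15)*10=40 best=168, l++
l=6 r=15: min(9,15)*9=81 best=168, l++
l=7 r=15: min(19,15)*8=120 best=168, r--
l=7 r=14: min(19,4)*7=28 best=168, r--
l=7 r=13: min(19,11)*6=66 best=168, r--
l=7 r=12: min(19,10)*5=50 best=168, r--
l=7 r=11: min(19,14)*4=56 best=168, r--
l=7 r=10: min(19,17)*3=51 best=168, r--
l=7 r=9: min(19,8)*2=16 best=168, r--
l=7 r=8: min(19,3)*1=3 best=168, r--

max area = 168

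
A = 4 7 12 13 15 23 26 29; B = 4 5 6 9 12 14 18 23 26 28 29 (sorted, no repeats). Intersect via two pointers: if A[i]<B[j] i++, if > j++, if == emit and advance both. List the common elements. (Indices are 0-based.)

intersection = [4, 12, 23, 26, 29]

[i=0,j=0] 4==4 emit → i++,j++
[i=1,j=1] 7>5 → j++
[i=1,j=2] 7>6 → j++
[i=1,j=3] 7<9 → i++
[i=2,j=3] 12>9 → j++
[i=2,j=4] 12==12 emit → i++,j++
[i=3,j=5] 13<14 → i++
[i=4,j=5] 15>14 → j++
[i=4,j=6] 15<18 → i++
[i=5,j=6] 23>18 → j++
[i=5,j=7] 23==23 emit → i++,j++
[i=6,j=8] 26==26 emit → i++,j++
[i=7,j=9] 29>28 → j++
[i=7,j=10] 29==29 emit → i++,j++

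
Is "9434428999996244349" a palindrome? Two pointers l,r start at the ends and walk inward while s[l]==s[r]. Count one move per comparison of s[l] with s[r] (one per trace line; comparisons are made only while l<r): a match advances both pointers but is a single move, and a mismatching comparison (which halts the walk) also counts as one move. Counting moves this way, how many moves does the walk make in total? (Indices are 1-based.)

l=1 r=19: '9'=='9', l++,r--
l=2 r=18: '4'=='4', l++,r--
l=3 r=17: '3'=='3', l++,r--
l=4 r=16: '4'=='4', l++,r--
l=5 r=15: '4'=='4', l++,r--
l=6 r=14: '2'=='2', l++,r--
l=7 r=13: '8'!='6', stop

7 moves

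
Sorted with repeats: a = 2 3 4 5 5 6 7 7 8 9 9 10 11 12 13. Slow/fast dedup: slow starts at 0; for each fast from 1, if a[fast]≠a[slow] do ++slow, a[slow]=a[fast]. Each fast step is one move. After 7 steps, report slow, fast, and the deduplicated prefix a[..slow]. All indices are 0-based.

slow=5, fast=8, prefix=[2, 3, 4, 5, 6, 7]

slow=0 fast=1: a[fast]=3≠a[slow]=2 write a[1]=3, slow++,fast++
slow=1 fast=2: a[fast]=4≠a[slow]=3 write a[2]=4, slow++,fast++
slow=2 fast=3: a[fast]=5≠a[slow]=4 write a[3]=5, slow++,fast++
slow=3 fast=4: a[fast]=5=a[slow] dup, fast++
slow=3 fast=5: a[fast]=6≠a[slow]=5 write a[4]=6, slow++,fast++
slow=4 fast=6: a[fast]=7≠a[slow]=6 write a[5]=7, slow++,fast++
slow=5 fast=7: a[fast]=7=a[slow] dup, fast++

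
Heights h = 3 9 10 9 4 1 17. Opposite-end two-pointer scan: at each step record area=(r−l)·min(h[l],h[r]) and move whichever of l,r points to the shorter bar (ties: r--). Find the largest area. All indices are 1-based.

l=1 r=7: min(3,17)*6=18 best=18 *, l++
l=2 r=7: min(9,17)*5=45 best=45 *, l++
l=3 r=7: min(10,17)*4=40 best=45, l++
l=4 r=7: min(9,17)*3=27 best=45, l++
l=5 r=7: min(4,17)*2=8 best=45, l++
l=6 r=7: min(1,17)*1=1 best=45, l++

max area = 45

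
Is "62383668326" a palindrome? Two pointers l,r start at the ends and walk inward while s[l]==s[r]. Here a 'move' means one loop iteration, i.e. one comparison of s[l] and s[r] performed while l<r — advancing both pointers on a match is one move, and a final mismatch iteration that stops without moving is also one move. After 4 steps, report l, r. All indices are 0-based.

l=4, r=6

l=0 r=10: '6'=='6', l++,r--
l=1 r=9: '2'=='2', l++,r--
l=2 r=8: '3'=='3', l++,r--
l=3 r=7: '8'=='8', l++,r--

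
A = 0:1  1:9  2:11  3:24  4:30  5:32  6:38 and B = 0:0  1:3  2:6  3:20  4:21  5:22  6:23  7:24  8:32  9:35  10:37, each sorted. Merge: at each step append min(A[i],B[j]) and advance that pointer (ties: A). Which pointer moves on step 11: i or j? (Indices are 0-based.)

i

i=0 j=0: A[i]=1>B[j]=0 take 0, j++
i=0 j=1: A[i]=1<=B[j]=3 take 1, i++
i=1 j=1: A[i]=9>B[j]=3 take 3, j++
i=1 j=2: A[i]=9>B[j]=6 take 6, j++
i=1 j=3: A[i]=9<=B[j]=20 take 9, i++
i=2 j=3: A[i]=11<=B[j]=20 take 11, i++
i=3 j=3: A[i]=24>B[j]=20 take 20, j++
i=3 j=4: A[i]=24>B[j]=21 take 21, j++
i=3 j=5: A[i]=24>B[j]=22 take 22, j++
i=3 j=6: A[i]=24>B[j]=23 take 23, j++
i=3 j=7: A[i]=24<=B[j]=24 take 24, i++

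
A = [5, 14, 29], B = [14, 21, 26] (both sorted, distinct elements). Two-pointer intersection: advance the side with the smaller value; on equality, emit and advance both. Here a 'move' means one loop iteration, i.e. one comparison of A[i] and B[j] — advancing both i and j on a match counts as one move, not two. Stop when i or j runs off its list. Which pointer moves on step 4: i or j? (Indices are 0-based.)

[i=0,j=0] 5<14 → i++
[i=1,j=0] 14==14 emit → i++,j++
[i=2,j=1] 29>21 → j++
[i=2,j=2] 29>26 → j++

j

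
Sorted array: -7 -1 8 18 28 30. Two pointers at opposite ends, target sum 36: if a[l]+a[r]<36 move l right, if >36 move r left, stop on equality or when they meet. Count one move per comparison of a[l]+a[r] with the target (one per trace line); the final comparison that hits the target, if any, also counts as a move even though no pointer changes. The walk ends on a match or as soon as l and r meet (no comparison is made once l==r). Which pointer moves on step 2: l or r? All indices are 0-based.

l

l=0 r=5: -7+30=23 <36, l++
l=1 r=5: -1+30=29 <36, l++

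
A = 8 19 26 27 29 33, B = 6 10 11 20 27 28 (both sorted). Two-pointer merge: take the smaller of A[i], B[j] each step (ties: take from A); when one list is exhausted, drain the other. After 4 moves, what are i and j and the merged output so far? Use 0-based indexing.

[i=0,j=0] A[i]=8>B[j]=6 take 6 → j++
[i=0,j=1] A[i]=8<=B[j]=10 take 8 → i++
[i=1,j=1] A[i]=19>B[j]=10 take 10 → j++
[i=1,j=2] A[i]=19>B[j]=11 take 11 → j++

i=1, j=3, merged so far=[6, 8, 10, 11]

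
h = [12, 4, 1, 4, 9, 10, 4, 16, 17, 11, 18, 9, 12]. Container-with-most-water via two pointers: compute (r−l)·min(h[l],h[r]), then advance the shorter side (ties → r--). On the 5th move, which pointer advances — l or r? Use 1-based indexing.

l

l=1 r=13: min(12,12)*12=144 best=144 *, r--
l=1 r=12: min(12,9)*11=99 best=144, r--
l=1 r=11: min(12,18)*10=120 best=144, l++
l=2 r=11: min(4,18)*9=36 best=144, l++
l=3 r=11: min(1,18)*8=8 best=144, l++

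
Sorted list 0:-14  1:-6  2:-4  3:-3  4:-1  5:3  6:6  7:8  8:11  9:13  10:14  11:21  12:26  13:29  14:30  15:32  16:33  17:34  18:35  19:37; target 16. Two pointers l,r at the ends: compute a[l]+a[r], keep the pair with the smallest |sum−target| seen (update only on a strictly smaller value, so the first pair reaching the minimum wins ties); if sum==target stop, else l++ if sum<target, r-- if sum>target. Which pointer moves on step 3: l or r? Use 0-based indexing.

[0,19] -14+37=23 d=7 * → r--
[0,18] -14+35=21 d=5 * → r--
[0,17] -14+34=20 d=4 * → r--

r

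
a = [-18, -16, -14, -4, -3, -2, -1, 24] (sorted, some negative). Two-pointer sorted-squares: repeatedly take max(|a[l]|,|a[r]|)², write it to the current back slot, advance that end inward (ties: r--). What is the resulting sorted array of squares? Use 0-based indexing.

[0,7] |-18|<=|24| out[7]=576 → r--
[0,6] |-18|>|-1| out[6]=324 → l++
[1,6] |-16|>|-1| out[5]=256 → l++
[2,6] |-14|>|-1| out[4]=196 → l++
[3,6] |-4|>|-1| out[3]=16 → l++
[4,6] |-3|>|-1| out[2]=9 → l++
[5,6] |-2|>|-1| out[1]=4 → l++
[6,6] |-1|<=|-1| out[0]=1 → r--

[1, 4, 9, 16, 196, 256, 324, 576]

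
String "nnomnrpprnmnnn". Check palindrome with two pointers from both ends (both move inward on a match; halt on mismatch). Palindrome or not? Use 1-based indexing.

[1,14] 'n'=='n' → l++,r--
[2,13] 'n'=='n' → l++,r--
[3,12] 'o'!='n' → stop

not a palindrome (mismatch at 3,12)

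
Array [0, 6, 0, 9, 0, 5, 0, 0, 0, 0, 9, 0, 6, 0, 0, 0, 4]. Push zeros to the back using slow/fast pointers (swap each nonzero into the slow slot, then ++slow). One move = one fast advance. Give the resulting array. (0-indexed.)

[6, 9, 5, 9, 6, 4, 0, 0, 0, 0, 0, 0, 0, 0, 0, 0, 0]

slow=0 fast=0: a[fast]=0, fast++
slow=0 fast=1: a[fast]=6≠0 swap→a[0]=6, slow++,fast++
slow=1 fast=2: a[fast]=0, fast++
slow=1 fast=3: a[fast]=9≠0 swap→a[1]=9, slow++,fast++
slow=2 fast=4: a[fast]=0, fast++
slow=2 fast=5: a[fast]=5≠0 swap→a[2]=5, slow++,fast++
slow=3 fast=6: a[fast]=0, fast++
slow=3 fast=7: a[fast]=0, fast++
slow=3 fast=8: a[fast]=0, fast++
slow=3 fast=9: a[fast]=0, fast++
slow=3 fast=10: a[fast]=9≠0 swap→a[3]=9, slow++,fast++
slow=4 fast=11: a[fast]=0, fast++
slow=4 fast=12: a[fast]=6≠0 swap→a[4]=6, slow++,fast++
slow=5 fast=13: a[fast]=0, fast++
slow=5 fast=14: a[fast]=0, fast++
slow=5 fast=15: a[fast]=0, fast++
slow=5 fast=16: a[fast]=4≠0 swap→a[5]=4, slow++,fast++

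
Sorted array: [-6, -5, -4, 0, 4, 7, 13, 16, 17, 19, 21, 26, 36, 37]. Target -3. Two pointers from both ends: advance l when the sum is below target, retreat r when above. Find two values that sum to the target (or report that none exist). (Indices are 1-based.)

no pair

l=1 r=14: -6+37=31 >-3, r--
l=1 r=13: -6+36=30 >-3, r--
l=1 r=12: -6+26=20 >-3, r--
l=1 r=11: -6+21=15 >-3, r--
l=1 r=10: -6+19=13 >-3, r--
l=1 r=9: -6+17=11 >-3, r--
l=1 r=8: -6+16=10 >-3, r--
l=1 r=7: -6+13=7 >-3, r--
l=1 r=6: -6+7=1 >-3, r--
l=1 r=5: -6+4=-2 >-3, r--
l=1 r=4: -6+0=-6 <-3, l++
l=2 r=4: -5+0=-5 <-3, l++
l=3 r=4: -4+0=-4 <-3, l++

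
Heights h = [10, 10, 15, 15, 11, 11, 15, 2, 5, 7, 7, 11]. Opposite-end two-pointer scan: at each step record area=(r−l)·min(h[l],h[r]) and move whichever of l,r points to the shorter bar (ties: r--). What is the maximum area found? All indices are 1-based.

l=1 r=12: min(10,11)*11=110 best=110 *, l++
l=2 r=12: min(10,11)*10=100 best=110, l++
l=3 r=12: min(15,11)*9=99 best=110, r--
l=3 r=11: min(15,7)*8=56 best=110, r--
l=3 r=10: min(15,7)*7=49 best=110, r--
l=3 r=9: min(15,5)*6=30 best=110, r--
l=3 r=8: min(15,2)*5=10 best=110, r--
l=3 r=7: min(15,15)*4=60 best=110, r--
l=3 r=6: min(15,11)*3=33 best=110, r--
l=3 r=5: min(15,11)*2=22 best=110, r--
l=3 r=4: min(15,15)*1=15 best=110, r--

max area = 110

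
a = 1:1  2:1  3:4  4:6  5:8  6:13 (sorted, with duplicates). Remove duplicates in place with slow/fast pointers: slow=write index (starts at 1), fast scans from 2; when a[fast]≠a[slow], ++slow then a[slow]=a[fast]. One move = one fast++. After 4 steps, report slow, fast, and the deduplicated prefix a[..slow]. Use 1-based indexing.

slow=4, fast=6, prefix=[1, 4, 6, 8]

(s=1,f=2) a[fast]=1=a[slow] dup → fast++
(s=1,f=3) a[fast]=4≠a[slow]=1 write a[2]=4 → slow++,fast++
(s=2,f=4) a[fast]=6≠a[slow]=4 write a[3]=6 → slow++,fast++
(s=3,f=5) a[fast]=8≠a[slow]=6 write a[4]=8 → slow++,fast++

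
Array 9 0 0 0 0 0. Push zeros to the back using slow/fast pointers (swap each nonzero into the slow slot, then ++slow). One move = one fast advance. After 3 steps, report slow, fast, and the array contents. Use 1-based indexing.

(s=1,f=1) a[fast]=9≠0 swap→a[1]=9 → slow++,fast++
(s=2,f=2) a[fast]=0 → fast++
(s=2,f=3) a[fast]=0 → fast++

slow=2, fast=4, a=[9, 0, 0, 0, 0, 0]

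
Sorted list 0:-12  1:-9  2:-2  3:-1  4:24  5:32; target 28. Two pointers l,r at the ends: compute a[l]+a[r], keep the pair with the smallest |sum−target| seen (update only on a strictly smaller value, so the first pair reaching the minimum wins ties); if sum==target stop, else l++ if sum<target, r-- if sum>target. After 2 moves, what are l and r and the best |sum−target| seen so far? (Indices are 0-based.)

l=2, r=5, best |Δ|=5

[0,5] -12+32=20 d=8 * → l++
[1,5] -9+32=23 d=5 * → l++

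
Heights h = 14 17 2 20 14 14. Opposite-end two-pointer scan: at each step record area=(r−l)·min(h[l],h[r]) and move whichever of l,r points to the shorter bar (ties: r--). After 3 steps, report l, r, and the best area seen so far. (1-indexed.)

l=2, r=4, best area=70

l=1 r=6: min(14,14)*5=70 best=70 *, r--
l=1 r=5: min(14,14)*4=56 best=70, r--
l=1 r=4: min(14,20)*3=42 best=70, l++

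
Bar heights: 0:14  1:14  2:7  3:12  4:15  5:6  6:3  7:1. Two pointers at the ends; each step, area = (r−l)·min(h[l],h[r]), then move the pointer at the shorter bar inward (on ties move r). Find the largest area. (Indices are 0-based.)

max area = 56

l=0 r=7: min(14,1)*7=7 best=7 *, r--
l=0 r=6: min(14,3)*6=18 best=18 *, r--
l=0 r=5: min(14,6)*5=30 best=30 *, r--
l=0 r=4: min(14,15)*4=56 best=56 *, l++
l=1 r=4: min(14,15)*3=42 best=56, l++
l=2 r=4: min(7,15)*2=14 best=56, l++
l=3 r=4: min(12,15)*1=12 best=56, l++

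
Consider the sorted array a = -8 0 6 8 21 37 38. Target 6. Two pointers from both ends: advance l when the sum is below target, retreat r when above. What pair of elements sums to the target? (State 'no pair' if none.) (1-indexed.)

l=1 r=7: -8+38=30 >6, r--
l=1 r=6: -8+37=29 >6, r--
l=1 r=5: -8+21=13 >6, r--
l=1 r=4: -8+8=0 <6, l++
l=2 r=4: 0+8=8 >6, r--
l=2 r=3: 0+6=6, found

(0, 6)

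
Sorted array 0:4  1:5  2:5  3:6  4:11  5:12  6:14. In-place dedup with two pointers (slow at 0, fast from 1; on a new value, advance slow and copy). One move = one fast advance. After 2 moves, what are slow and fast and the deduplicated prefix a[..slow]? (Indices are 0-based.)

slow=0 fast=1: a[fast]=5≠a[slow]=4 write a[1]=5, slow++,fast++
slow=1 fast=2: a[fast]=5=a[slow] dup, fast++

slow=1, fast=3, prefix=[4, 5]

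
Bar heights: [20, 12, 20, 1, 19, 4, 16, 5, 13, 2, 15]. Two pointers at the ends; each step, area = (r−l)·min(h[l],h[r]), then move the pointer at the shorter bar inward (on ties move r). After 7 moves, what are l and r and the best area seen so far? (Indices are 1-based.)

[1,11] min(20,15)*10=150 best=150 * → r--
[1,10] min(20,2)*9=18 best=150 → r--
[1,9] min(20,13)*8=104 best=150 → r--
[1,8] min(20,5)*7=35 best=150 → r--
[1,7] min(20,16)*6=96 best=150 → r--
[1,6] min(20,4)*5=20 best=150 → r--
[1,5] min(20,19)*4=76 best=150 → r--

l=1, r=4, best area=150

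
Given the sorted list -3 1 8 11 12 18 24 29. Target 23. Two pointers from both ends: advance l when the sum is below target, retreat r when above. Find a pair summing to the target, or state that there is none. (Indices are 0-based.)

[0,7] -3+29=26 >23 → r--
[0,6] -3+24=21 <23 → l++
[1,6] 1+24=25 >23 → r--
[1,5] 1+18=19 <23 → l++
[2,5] 8+18=26 >23 → r--
[2,4] 8+12=20 <23 → l++
[3,4] 11+12=23 → found

(11, 12)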